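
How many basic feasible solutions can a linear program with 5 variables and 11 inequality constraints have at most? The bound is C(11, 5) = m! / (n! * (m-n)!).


Each vertex corresponds to some choice of n active constraints out of m, so the number of vertices is at most C(m, n) = m! / (n!(m-n)!).
m = 11, n = 5
Numerator: 11 * 10 * 9 * 8 * 7
Denominator: 5! = 120
C(11, 5) = 462


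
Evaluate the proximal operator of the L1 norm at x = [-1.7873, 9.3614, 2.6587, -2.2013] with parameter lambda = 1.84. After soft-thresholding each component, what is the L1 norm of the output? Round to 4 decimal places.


Soft-thresholding with lambda = 1.84:
prox(-1.7873) = sign(-1.7873)*max(|-1.7873| - 1.84, 0) = 0.0
prox(9.3614) = sign(9.3614)*max(|9.3614| - 1.84, 0) = 7.5214
prox(2.6587) = sign(2.6587)*max(|2.6587| - 1.84, 0) = 0.8187
prox(-2.2013) = sign(-2.2013)*max(|-2.2013| - 1.84, 0) = -0.3613
prox(x) = [0.0, 7.5214, 0.8187, -0.3613]
||prox(x)||_1 = 0.0 + 7.5214 + 0.8187 + 0.3613 = 8.7014


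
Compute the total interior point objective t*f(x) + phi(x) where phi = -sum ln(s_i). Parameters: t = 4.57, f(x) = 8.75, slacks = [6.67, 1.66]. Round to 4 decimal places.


Step 1: Compute log-barrier.
ln values: [1.8976, 0.5068]
phi = -(1.8976 + 0.5068) = -2.4044
Step 2: Compute augmented objective.
t*f(x) = 4.57*8.75 = 39.9875
Total = 39.9875 - 2.4044 = 37.5831


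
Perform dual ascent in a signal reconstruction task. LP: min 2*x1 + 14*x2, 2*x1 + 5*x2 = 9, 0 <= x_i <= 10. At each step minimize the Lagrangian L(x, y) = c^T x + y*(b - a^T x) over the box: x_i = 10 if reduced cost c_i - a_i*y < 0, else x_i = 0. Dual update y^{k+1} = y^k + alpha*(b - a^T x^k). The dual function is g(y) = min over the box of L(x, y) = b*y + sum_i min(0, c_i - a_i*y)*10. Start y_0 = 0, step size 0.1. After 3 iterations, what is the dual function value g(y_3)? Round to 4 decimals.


Dual ascent for LP: min 2*x1 + 14*x2, 2*x1 + 5*x2 = 9, 0 <= x_i <= 10
Step 1: y^k = 0.0, reduced costs: (2.0, 14.0)
  x^k = (0.0, 0.0), subgradient = b - a^T x = 9.0
  y^{k+1} = 0.0 + 0.1*9.0 = 0.9
Step 2: y^k = 0.9, reduced costs: (0.2, 9.5)
  x^k = (0.0, 0.0), subgradient = b - a^T x = 9.0
  y^{k+1} = 0.9 + 0.1*9.0 = 1.8
Step 3: y^k = 1.8, reduced costs: (-1.6, 5.0)
  x^k = (10.0, 0.0), subgradient = b - a^T x = -11.0
  y^{k+1} = 1.8 + 0.1*-11.0 = 0.7
Dual objective at y_3 = 0.7: reduced costs (0.6, 10.5), box minimizer x = (0.0, 0.0)
g(y_3) = b*y + (c1 - a1*y)*x1 + (c2 - a2*y)*x2 = 9*0.7 + 0.6*0.0 + 10.5*0.0 = 6.3 + 0.0 + 0.0 = 6.3


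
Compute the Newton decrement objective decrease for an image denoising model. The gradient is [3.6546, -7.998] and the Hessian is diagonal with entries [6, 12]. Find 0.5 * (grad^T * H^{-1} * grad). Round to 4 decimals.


Step 1: H is diagonal, so H^(-1) * g = [0.6091, -0.6665].
Step 2: g^T H^(-1) g = sum_i g_i^2 / H_ii
  = (3.6546)^2/6 + (-7.998)^2/12
  = 2.226 + 5.3307 = 7.5567
Step 3: Objective decrease = 0.5 * g^T H^(-1) g = 3.7783


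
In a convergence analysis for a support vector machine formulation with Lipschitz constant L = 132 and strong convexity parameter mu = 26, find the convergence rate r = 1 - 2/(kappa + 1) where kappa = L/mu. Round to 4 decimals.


Step 1: Compute the condition number.
kappa = L/mu = 132/26 = 5.0769
Step 2: Compute the convergence rate.
r = 1 - 2/(kappa + 1) = 1 - 2*mu/(L + mu) = (L - mu)/(L + mu) = 106/158 = 0.6709


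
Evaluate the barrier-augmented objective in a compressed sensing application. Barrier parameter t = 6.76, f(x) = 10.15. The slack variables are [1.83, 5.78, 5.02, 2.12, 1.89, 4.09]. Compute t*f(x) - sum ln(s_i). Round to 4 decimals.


Step 1: Compute log-barrier.
ln values: [0.6043, 1.7544, 1.6134, 0.7514, 0.6366, 1.4085]
phi = -(0.6043 + 1.7544 + 1.6134 + 0.7514 + 0.6366 + 1.4085) = -6.7687
Step 2: Compute augmented objective.
t*f(x) = 6.76*10.15 = 68.614
Total = 68.614 - 6.7687 = 61.8453


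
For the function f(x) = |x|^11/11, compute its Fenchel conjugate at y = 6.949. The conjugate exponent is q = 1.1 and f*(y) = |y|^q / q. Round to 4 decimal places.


The conjugate exponent q satisfies 1/p + 1/q = 1.
p = 11, so q = 11/(11 - 1) = 1.1
|y|^q = 6.949^1.1 = 8.4356
f*(6.949) = 8.4356 / 1.1 = 7.6687


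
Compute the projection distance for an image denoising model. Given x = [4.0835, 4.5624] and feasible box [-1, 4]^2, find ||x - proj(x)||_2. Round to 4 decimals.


Project each component onto [-1, 4].
clip(4.0835) = 4.0, clip(4.5624) = 4.0
Projection = [4.0, 4.0]
Squared diffs: [0.007, 0.3163]
Distance = sqrt(0.3233) = 0.5686


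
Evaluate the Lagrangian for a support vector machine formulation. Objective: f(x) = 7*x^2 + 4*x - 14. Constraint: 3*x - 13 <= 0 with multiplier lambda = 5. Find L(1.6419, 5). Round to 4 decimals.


Step 1: Evaluate f(x).
f(1.6419) = 7*1.6419^2 + 4*1.6419 - 14 = 11.4384
Step 2: Evaluate g(x).
g(1.6419) = 3*1.6419 - 13 = -8.0743
Step 3: Compute Lagrangian.
L = 11.4384 + 5*-8.0743 = -28.9331


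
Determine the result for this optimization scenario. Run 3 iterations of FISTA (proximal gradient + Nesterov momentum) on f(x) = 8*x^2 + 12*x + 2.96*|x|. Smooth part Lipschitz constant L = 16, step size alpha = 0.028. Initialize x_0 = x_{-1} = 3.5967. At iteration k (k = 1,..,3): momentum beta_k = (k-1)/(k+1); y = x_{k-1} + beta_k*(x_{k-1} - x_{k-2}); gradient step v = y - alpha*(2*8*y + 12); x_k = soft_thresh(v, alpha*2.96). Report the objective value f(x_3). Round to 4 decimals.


FISTA on f(x) = 8*x^2 + 12*x + 2.96*|x|
L = 16, alpha = 0.028
Iteration 1: beta = 0.0, y = 3.5967 + 0.0*(3.5967 - 3.5967) = 3.5967
  grad(y) = 69.5472, v = y - alpha*grad = 1.6494
  prox(v) = soft_thresh(1.6494, 0.0829) = 1.5665
Iteration 2: beta = 0.3333, y = 1.5665 + 0.3333*(1.5665 - 3.5967) = 0.8898
  grad(y) = 26.2362, v = y - alpha*grad = 0.1552
  prox(v) = soft_thresh(0.1552, 0.0829) = 0.0723
Iteration 3: beta = 0.5, y = 0.0723 + 0.5*(0.0723 - 1.5665) = -0.6748
  grad(y) = 1.2025, v = y - alpha*grad = -0.7085
  prox(v) = soft_thresh(-0.7085, 0.0829) = -0.6256
f(x_3) = 8*(-0.6256)^2 + 12*(-0.6256) + 2.96*|-0.6256| = -2.5244


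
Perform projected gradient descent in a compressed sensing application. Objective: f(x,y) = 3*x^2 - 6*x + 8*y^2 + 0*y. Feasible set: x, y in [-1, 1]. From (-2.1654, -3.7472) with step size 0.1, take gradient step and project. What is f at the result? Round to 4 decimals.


Step 1: Compute gradient at (-2.1654, -3.7472).
grad_x = 2*3*-2.1654 - 6 = -18.9924
grad_y = 2*8*-3.7472 + 0 = -59.9552
Step 2: Gradient step.
x_raw = -2.1654 - 0.1*-18.9924 = -0.2662
y_raw = -3.7472 - 0.1*-59.9552 = 2.2483
Step 3: Project onto [-1, 1].
x_proj = clip(-0.2662) = -0.2662
y_proj = clip(2.2483) = 1.0
Step 4: Evaluate f.
f(-0.2662, 1.0) = 9.8095


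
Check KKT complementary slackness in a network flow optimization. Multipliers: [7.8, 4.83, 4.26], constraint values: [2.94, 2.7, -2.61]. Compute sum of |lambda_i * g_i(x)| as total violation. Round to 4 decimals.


KKT complementary slackness check:
lambda_1 * g_1 = 7.8 * 2.94 = 22.932
lambda_2 * g_2 = 4.83 * 2.7 = 13.041
lambda_3 * g_3 = 4.26 * -2.61 = -11.1186
Total violation = 22.932 + 13.041 + 11.1186 = 47.0916


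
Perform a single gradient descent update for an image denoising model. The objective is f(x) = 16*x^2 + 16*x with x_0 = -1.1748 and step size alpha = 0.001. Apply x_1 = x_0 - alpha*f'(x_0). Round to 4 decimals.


We compute the gradient at x_0 and apply the update.
f'(x) = 32*x + 16
f'(-1.1748) = 32*-1.1748 + 16 = -21.5936
x_1 = -1.1748 - 0.001*-21.5936 = -1.1532


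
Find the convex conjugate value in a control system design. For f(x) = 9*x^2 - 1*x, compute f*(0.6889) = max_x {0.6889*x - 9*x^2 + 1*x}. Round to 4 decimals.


f*(y) = sup_x {y*x - a*x^2 - b*x} = sup_x {(y-b)*x - a*x^2}
FOC: (y - b) - 2a*x = 0 => x* = (y - b)/(2a)
x* = (0.6889 + 1)/(2*9) = 0.0938
f*(0.6889) = (y-b)^2/(4a) = (0.6889 + 1)^2/(4*9)
= 2.8524/36 = 0.0792


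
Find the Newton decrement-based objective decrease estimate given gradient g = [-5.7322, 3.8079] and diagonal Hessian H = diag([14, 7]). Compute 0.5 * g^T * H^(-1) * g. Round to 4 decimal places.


Step 1: H is diagonal, so H^(-1) * g = [-0.4094, 0.544].
Step 2: g^T H^(-1) g = sum_i g_i^2 / H_ii
  = (-5.7322)^2/14 + (3.8079)^2/7
  = 2.347 + 2.0714 = 4.4185
Step 3: Objective decrease = 0.5 * g^T H^(-1) g = 2.2092


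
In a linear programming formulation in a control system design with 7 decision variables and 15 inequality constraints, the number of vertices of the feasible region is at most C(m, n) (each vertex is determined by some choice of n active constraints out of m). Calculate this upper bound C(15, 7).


Each vertex corresponds to some choice of n active constraints out of m, so the number of vertices is at most C(m, n) = m! / (n!(m-n)!).
m = 15, n = 7
Numerator: 15 * 14 * 13 * 12 * 11 * 10 * 9
Denominator: 7! = 5040
C(15, 7) = 6435


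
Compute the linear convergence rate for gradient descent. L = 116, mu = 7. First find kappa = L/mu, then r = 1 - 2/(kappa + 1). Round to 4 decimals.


Step 1: Compute the condition number.
kappa = L/mu = 116/7 = 16.5714
Step 2: Compute the convergence rate.
r = 1 - 2/(kappa + 1) = 1 - 2*mu/(L + mu) = (L - mu)/(L + mu) = 109/123 = 0.8862


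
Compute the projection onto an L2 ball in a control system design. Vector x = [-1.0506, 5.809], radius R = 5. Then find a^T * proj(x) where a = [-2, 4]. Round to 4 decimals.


Step 1: Compute ||x|| (intermediates to 6 decimals).
||x|| = sqrt((-1.0506)^2 + 5.809^2) = 5.90324
Step 2: Project.
Since ||x|| > R, scale = R/||x|| = 5/5.90324 = 0.846992, proj(x) = scale * x
proj(x) = [-0.88985, 4.920177]
Step 3: Dot product.
a^T * proj(x) = -2*(-0.88985) + 4*4.920177 = 21.4604


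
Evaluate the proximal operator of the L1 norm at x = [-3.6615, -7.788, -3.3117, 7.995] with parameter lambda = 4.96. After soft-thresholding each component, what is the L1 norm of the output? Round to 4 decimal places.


Soft-thresholding with lambda = 4.96:
prox(-3.6615) = sign(-3.6615)*max(|-3.6615| - 4.96, 0) = 0.0
prox(-7.788) = sign(-7.788)*max(|-7.788| - 4.96, 0) = -2.828
prox(-3.3117) = sign(-3.3117)*max(|-3.3117| - 4.96, 0) = 0.0
prox(7.995) = sign(7.995)*max(|7.995| - 4.96, 0) = 3.035
prox(x) = [0.0, -2.828, 0.0, 3.035]
||prox(x)||_1 = 0.0 + 2.828 + 0.0 + 3.035 = 5.863


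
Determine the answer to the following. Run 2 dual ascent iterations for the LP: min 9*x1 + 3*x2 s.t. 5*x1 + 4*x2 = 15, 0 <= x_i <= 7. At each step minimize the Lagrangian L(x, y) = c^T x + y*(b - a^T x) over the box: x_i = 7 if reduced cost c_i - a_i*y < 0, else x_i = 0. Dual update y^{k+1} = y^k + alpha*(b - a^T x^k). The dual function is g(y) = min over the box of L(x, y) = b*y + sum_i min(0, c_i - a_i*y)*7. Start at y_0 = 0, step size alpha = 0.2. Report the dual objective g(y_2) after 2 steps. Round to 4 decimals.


Dual ascent for LP: min 9*x1 + 3*x2, 5*x1 + 4*x2 = 15, 0 <= x_i <= 7
Step 1: y^k = 0.0, reduced costs: (9.0, 3.0)
  x^k = (0.0, 0.0), subgradient = b - a^T x = 15.0
  y^{k+1} = 0.0 + 0.2*15.0 = 3.0
Step 2: y^k = 3.0, reduced costs: (-6.0, -9.0)
  x^k = (7.0, 7.0), subgradient = b - a^T x = -48.0
  y^{k+1} = 3.0 + 0.2*-48.0 = -6.6
Dual objective at y_2 = -6.6: reduced costs (42.0, 29.4), box minimizer x = (0.0, 0.0)
g(y_2) = b*y + (c1 - a1*y)*x1 + (c2 - a2*y)*x2 = 15*(-6.6) + 42.0*0.0 + 29.4*0.0 = -99.0 + 0.0 + 0.0 = -99.0


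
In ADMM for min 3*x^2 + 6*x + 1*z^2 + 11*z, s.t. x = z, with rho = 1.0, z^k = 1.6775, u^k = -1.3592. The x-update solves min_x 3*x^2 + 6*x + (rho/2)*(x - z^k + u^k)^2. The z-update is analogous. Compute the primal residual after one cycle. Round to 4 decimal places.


ADMM iteration with rho = 1.0, z^k = 1.6775, u^k = -1.3592
Step 1: x-update.
Minimize 3*x^2 + 6*x + (1.0/2)*(x - 1.6775 - 1.3592)^2
FOC: (2*3 + 1.0)*x = -6 + 1.0*(1.6775 + 1.3592)
x^{k+1} = -0.4233
Step 2: z-update.
Minimize 1*z^2 + 11*z + (1.0/2)*(-0.4233 - z - 1.3592)^2
FOC: (2*1 + 1.0)*z = -11 + 1.0*(-0.4233 - 1.3592)
z^{k+1} = -4.2608
Step 3: u-update.
u^{k+1} = -1.3592 - 0.4233 + 4.2608 = 2.4783
Step 4: Primal residual = |-0.4233 + 4.2608| = 3.8375


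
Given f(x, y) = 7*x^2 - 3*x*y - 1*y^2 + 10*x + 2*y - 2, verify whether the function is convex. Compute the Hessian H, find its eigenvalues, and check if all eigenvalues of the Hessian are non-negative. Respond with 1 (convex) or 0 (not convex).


The Hessian of f(x,y) = 7*x^2 - 3*x*y - 1*y^2 + 10*x + 2*y - 2 is:
H = [[14, -3], [-3, -2]]
Trace = 14 - 2 = 12
Determinant = 14*-2 - (-3)^2 = -37
Discriminant = (12)^2 - 4*-37 = 292.0
Eigenvalues: lambda_1 = -2.544, lambda_2 = 14.544
The function is not convex.

0


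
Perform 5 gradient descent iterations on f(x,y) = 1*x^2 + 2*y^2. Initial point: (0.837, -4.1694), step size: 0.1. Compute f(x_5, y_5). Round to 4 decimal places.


Gradient descent on f(x,y) = 1*x^2 + 2*y^2.
Starting point: (0.837, -4.1694), alpha = 0.1
Step 1: grad_x = 2*1*0.837 = 1.674, grad_y = 2*2*-4.1694 = -16.6776
  x_1 = 0.837 - 0.1*1.674 = 0.6696
  y_1 = -4.1694 - 0.1*-16.6776 = -2.5016
Step 2: grad_x = 2*1*0.6696 = 1.3392, grad_y = 2*2*-2.5016 = -10.0066
  x_2 = 0.6696 - 0.1*1.3392 = 0.5357
  y_2 = -2.5016 - 0.1*-10.0066 = -1.501
Step 3: grad_x = 2*1*0.5357 = 1.0714, grad_y = 2*2*-1.501 = -6.0039
  x_3 = 0.5357 - 0.1*1.0714 = 0.4285
  y_3 = -1.501 - 0.1*-6.0039 = -0.9006
Step 4: grad_x = 2*1*0.4285 = 0.8571, grad_y = 2*2*-0.9006 = -3.6024
  x_4 = 0.4285 - 0.1*0.8571 = 0.3428
  y_4 = -0.9006 - 0.1*-3.6024 = -0.5404
Step 5: grad_x = 2*1*0.3428 = 0.6857, grad_y = 2*2*-0.5404 = -2.1614
  x_5 = 0.3428 - 0.1*0.6857 = 0.2743
  y_5 = -0.5404 - 0.1*-2.1614 = -0.3242
f(0.2743, -0.3242) = 1*0.2743^2 + 2*(-0.3242)^2 = 0.2855


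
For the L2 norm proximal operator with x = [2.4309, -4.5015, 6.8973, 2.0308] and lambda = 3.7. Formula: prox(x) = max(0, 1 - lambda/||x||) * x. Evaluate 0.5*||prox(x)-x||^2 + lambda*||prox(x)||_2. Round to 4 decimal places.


Step 1: Compute ||x||.
||x|| = 8.8244
Step 2: Compute scaling factor.
scale = max(0, 1 - 3.7/8.8244) = 0.5807
Step 3: prox(x) = [1.4116, -2.6141, 4.0053, 1.1793]
||prox(x)|| = 5.1244
Step 4: Proximal objective.
0.5*||prox-x||^2 = 6.845
lambda*||prox|| = 18.9603
Total = 25.8052


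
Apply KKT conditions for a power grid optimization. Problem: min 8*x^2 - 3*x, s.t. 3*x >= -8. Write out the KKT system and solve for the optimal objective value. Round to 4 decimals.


Step 1: Try lambda = 0 (constraint inactive).
Stationarity: 2*8*x - 3 = 0
x* = 3/(2*8) = 0.1875
Check constraint: 3*0.1875 = 0.5625 >= -8 -- satisfied.
Step 2: Compute optimal value.
f(x*) = 8*0.1875^2 - 3*0.1875 = -0.2813


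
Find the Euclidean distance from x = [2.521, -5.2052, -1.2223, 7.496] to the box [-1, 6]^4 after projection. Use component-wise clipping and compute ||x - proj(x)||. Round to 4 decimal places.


Project each component onto [-1, 6].
clip(2.521) = 2.521, clip(-5.2052) = -1.0, clip(-1.2223) = -1.0, clip(7.496) = 6.0
Projection = [2.521, -1.0, -1.0, 6.0]
Squared diffs: [0.0, 17.6837, 0.0494, 2.238]
Distance = sqrt(19.9711) = 4.4689


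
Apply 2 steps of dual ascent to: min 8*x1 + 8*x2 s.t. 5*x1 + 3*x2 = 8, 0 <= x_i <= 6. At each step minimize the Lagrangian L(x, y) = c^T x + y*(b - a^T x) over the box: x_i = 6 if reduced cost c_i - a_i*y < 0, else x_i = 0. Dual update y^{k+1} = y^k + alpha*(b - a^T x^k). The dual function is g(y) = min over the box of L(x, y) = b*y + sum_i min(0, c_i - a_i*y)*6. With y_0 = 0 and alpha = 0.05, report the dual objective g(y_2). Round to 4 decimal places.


Dual ascent for LP: min 8*x1 + 8*x2, 5*x1 + 3*x2 = 8, 0 <= x_i <= 6
Step 1: y^k = 0.0, reduced costs: (8.0, 8.0)
  x^k = (0.0, 0.0), subgradient = b - a^T x = 8.0
  y^{k+1} = 0.0 + 0.05*8.0 = 0.4
Step 2: y^k = 0.4, reduced costs: (6.0, 6.8)
  x^k = (0.0, 0.0), subgradient = b - a^T x = 8.0
  y^{k+1} = 0.4 + 0.05*8.0 = 0.8
Dual objective at y_2 = 0.8: reduced costs (4.0, 5.6), box minimizer x = (0.0, 0.0)
g(y_2) = b*y + (c1 - a1*y)*x1 + (c2 - a2*y)*x2 = 8*0.8 + 4.0*0.0 + 5.6*0.0 = 6.4 + 0.0 + 0.0 = 6.4


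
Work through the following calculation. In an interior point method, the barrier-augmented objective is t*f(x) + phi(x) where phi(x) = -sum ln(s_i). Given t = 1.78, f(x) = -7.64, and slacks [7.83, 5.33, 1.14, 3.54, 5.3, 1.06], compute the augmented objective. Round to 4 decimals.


Step 1: Compute log-barrier.
ln values: [2.058, 1.6734, 0.131, 1.2641, 1.6677, 0.0583]
phi = -(2.058 + 1.6734 + 0.131 + 1.2641 + 1.6677 + 0.0583) = -6.8524
Step 2: Compute augmented objective.
t*f(x) = 1.78*-7.64 = -13.5992
Total = -13.5992 - 6.8524 = -20.4516


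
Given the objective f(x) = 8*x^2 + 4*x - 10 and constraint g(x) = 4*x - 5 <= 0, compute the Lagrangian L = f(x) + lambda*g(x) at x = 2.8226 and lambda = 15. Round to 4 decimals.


Step 1: Evaluate f(x).
f(2.8226) = 8*2.8226^2 + 4*2.8226 - 10 = 65.027
Step 2: Evaluate g(x).
g(2.8226) = 4*2.8226 - 5 = 6.2904
Step 3: Compute Lagrangian.
L = 65.027 + 15*6.2904 = 159.383


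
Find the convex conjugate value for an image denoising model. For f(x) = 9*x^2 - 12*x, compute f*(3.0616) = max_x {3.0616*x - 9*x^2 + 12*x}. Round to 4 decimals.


f*(y) = sup_x {y*x - a*x^2 - b*x} = sup_x {(y-b)*x - a*x^2}
FOC: (y - b) - 2a*x = 0 => x* = (y - b)/(2a)
x* = (3.0616 + 12)/(2*9) = 0.8368
f*(3.0616) = (y-b)^2/(4a) = (3.0616 + 12)^2/(4*9)
= 226.8518/36 = 6.3014


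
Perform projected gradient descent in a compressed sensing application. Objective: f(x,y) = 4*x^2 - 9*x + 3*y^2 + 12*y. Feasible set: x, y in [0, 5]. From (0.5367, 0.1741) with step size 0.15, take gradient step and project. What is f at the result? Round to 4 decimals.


Step 1: Compute gradient at (0.5367, 0.1741).
grad_x = 2*4*0.5367 - 9 = -4.7064
grad_y = 2*3*0.1741 + 12 = 13.0446
Step 2: Gradient step.
x_raw = 0.5367 - 0.15*-4.7064 = 1.2427
y_raw = 0.1741 - 0.15*13.0446 = -1.7826
Step 3: Project onto [0, 5].
x_proj = clip(1.2427) = 1.2427
y_proj = clip(-1.7826) = 0.0
Step 4: Evaluate f.
f(1.2427, 0.0) = -5.0071


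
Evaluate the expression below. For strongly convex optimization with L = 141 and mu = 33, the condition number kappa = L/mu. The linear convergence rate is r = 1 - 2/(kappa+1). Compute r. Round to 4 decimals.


Step 1: Compute the condition number.
kappa = L/mu = 141/33 = 4.2727
Step 2: Compute the convergence rate.
r = 1 - 2/(kappa + 1) = 1 - 2*mu/(L + mu) = (L - mu)/(L + mu) = 108/174 = 0.6207


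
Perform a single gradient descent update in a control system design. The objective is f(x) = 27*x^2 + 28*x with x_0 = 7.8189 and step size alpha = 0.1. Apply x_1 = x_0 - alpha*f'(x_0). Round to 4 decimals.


We compute the gradient at x_0 and apply the update.
f'(x) = 54*x + 28
f'(7.8189) = 54*7.8189 + 28 = 450.2206
x_1 = 7.8189 - 0.1*450.2206 = -37.2032


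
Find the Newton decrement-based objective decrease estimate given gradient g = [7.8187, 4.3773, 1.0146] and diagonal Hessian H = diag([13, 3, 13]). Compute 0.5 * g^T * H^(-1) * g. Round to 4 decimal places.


Step 1: H is diagonal, so H^(-1) * g = [0.6014, 1.4591, 0.078].
Step 2: g^T H^(-1) g = sum_i g_i^2 / H_ii
  = (7.8187)^2/13 + (4.3773)^2/3 + (1.0146)^2/13
  = 4.7025 + 6.3869 + 0.0792 = 11.1686
Step 3: Objective decrease = 0.5 * g^T H^(-1) g = 5.5843


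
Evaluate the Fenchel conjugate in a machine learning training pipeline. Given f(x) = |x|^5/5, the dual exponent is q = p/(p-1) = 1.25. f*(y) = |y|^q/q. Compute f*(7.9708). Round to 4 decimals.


The conjugate exponent q satisfies 1/p + 1/q = 1.
p = 5, so q = 5/(5 - 1) = 1.25
|y|^q = 7.9708^1.25 = 13.393
f*(7.9708) = 13.393 / 1.25 = 10.7144


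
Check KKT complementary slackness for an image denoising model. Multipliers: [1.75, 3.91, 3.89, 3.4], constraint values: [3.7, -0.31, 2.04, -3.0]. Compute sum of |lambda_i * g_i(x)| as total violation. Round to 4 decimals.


KKT complementary slackness check:
lambda_1 * g_1 = 1.75 * 3.7 = 6.475
lambda_2 * g_2 = 3.91 * -0.31 = -1.2121
lambda_3 * g_3 = 3.89 * 2.04 = 7.9356
lambda_4 * g_4 = 3.4 * -3.0 = -10.2
Total violation = 6.475 + 1.2121 + 7.9356 + 10.2 = 25.8227


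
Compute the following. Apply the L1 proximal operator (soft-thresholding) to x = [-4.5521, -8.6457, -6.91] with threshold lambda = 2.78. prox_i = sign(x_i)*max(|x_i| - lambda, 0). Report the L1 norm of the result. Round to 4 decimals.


Soft-thresholding with lambda = 2.78:
prox(-4.5521) = sign(-4.5521)*max(|-4.5521| - 2.78, 0) = -1.7721
prox(-8.6457) = sign(-8.6457)*max(|-8.6457| - 2.78, 0) = -5.8657
prox(-6.91) = sign(-6.91)*max(|-6.91| - 2.78, 0) = -4.13
prox(x) = [-1.7721, -5.8657, -4.13]
||prox(x)||_1 = 1.7721 + 5.8657 + 4.13 = 11.7678


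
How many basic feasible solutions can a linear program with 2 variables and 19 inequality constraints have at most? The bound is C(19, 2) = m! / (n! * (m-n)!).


Each vertex corresponds to some choice of n active constraints out of m, so the number of vertices is at most C(m, n) = m! / (n!(m-n)!).
m = 19, n = 2
Numerator: 19 * 18
Denominator: 2! = 2
C(19, 2) = 171


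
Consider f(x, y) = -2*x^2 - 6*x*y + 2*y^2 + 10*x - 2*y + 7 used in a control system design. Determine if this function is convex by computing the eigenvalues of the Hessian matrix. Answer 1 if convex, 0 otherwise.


The Hessian of f(x,y) = -2*x^2 - 6*x*y + 2*y^2 + 10*x - 2*y + 7 is:
H = [[-4, -6], [-6, 4]]
Trace = -4 + 4 = 0
Determinant = -4*4 - (-6)^2 = -52
Discriminant = (0)^2 - 4*-52 = 208.0
Eigenvalues: lambda_1 = -7.2111, lambda_2 = 7.2111
The function is not convex.

0


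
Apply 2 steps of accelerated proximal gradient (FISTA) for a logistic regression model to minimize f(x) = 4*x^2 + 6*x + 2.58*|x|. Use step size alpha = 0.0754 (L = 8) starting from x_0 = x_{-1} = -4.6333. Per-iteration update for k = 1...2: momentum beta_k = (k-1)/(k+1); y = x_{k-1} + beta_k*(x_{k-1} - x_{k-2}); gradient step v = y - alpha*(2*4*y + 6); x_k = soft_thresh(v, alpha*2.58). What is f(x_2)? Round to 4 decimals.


FISTA on f(x) = 4*x^2 + 6*x + 2.58*|x|
L = 8, alpha = 0.0754
Iteration 1: beta = 0.0, y = -4.6333 + 0.0*(-4.6333 + 4.6333) = -4.6333
  grad(y) = -31.0664, v = y - alpha*grad = -2.2909
  prox(v) = soft_thresh(-2.2909, 0.1945) = -2.0964
Iteration 2: beta = 0.3333, y = -2.0964 + 0.3333*(-2.0964 + 4.6333) = -1.2507
  grad(y) = -4.0057, v = y - alpha*grad = -0.9487
  prox(v) = soft_thresh(-0.9487, 0.1945) = -0.7542
f(x_2) = 4*(-0.7542)^2 + 6*(-0.7542) + 2.58*|-0.7542| = -0.3042


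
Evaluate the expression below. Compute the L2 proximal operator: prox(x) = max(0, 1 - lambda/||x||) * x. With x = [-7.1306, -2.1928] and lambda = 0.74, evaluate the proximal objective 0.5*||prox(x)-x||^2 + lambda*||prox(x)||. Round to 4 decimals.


Step 1: Compute ||x||.
||x|| = 7.4601
Step 2: Compute scaling factor.
scale = max(0, 1 - 0.74/7.4601) = 0.9008
Step 3: prox(x) = [-6.4233, -1.9753]
||prox(x)|| = 6.7201
Step 4: Proximal objective.
0.5*||prox-x||^2 = 0.2738
lambda*||prox|| = 4.9729
Total = 5.2467


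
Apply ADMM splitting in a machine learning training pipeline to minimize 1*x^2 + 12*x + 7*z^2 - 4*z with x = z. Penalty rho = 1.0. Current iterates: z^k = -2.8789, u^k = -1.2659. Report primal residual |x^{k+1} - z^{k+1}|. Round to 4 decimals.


ADMM iteration with rho = 1.0, z^k = -2.8789, u^k = -1.2659
Step 1: x-update.
Minimize 1*x^2 + 12*x + (1.0/2)*(x + 2.8789 - 1.2659)^2
FOC: (2*1 + 1.0)*x = -12 + 1.0*(-2.8789 + 1.2659)
x^{k+1} = -4.5377
Step 2: z-update.
Minimize 7*z^2 - 4*z + (1.0/2)*(-4.5377 - z - 1.2659)^2
FOC: (2*7 + 1.0)*z = 4 + 1.0*(-4.5377 - 1.2659)
z^{k+1} = -0.1202
Step 3: u-update.
u^{k+1} = -1.2659 - 4.5377 + 0.1202 = -5.6833
Step 4: Primal residual = |-4.5377 + 0.1202| = 4.4174


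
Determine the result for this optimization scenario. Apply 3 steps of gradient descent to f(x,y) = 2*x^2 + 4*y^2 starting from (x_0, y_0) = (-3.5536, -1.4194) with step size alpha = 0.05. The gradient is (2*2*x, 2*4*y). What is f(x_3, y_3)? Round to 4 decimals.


Gradient descent on f(x,y) = 2*x^2 + 4*y^2.
Starting point: (-3.5536, -1.4194), alpha = 0.05
Step 1: grad_x = 2*2*-3.5536 = -14.2144, grad_y = 2*4*-1.4194 = -11.3552
  x_1 = -3.5536 - 0.05*-14.2144 = -2.8429
  y_1 = -1.4194 - 0.05*-11.3552 = -0.8516
Step 2: grad_x = 2*2*-2.8429 = -11.3715, grad_y = 2*4*-0.8516 = -6.8131
  x_2 = -2.8429 - 0.05*-11.3715 = -2.2743
  y_2 = -0.8516 - 0.05*-6.8131 = -0.511
Step 3: grad_x = 2*2*-2.2743 = -9.0972, grad_y = 2*4*-0.511 = -4.0879
  x_3 = -2.2743 - 0.05*-9.0972 = -1.8194
  y_3 = -0.511 - 0.05*-4.0879 = -0.3066
f(-1.8194, -0.3066) = 2*(-1.8194)^2 + 4*(-0.3066)^2 = 6.9967


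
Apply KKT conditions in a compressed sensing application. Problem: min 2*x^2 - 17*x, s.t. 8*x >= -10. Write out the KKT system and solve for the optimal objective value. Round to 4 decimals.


Step 1: Try lambda = 0 (constraint inactive).
Stationarity: 2*2*x - 17 = 0
x* = 17/(2*2) = 4.25
Check constraint: 8*4.25 = 34.0 >= -10 -- satisfied.
Step 2: Compute optimal value.
f(x*) = 2*4.25^2 - 17*4.25 = -36.125


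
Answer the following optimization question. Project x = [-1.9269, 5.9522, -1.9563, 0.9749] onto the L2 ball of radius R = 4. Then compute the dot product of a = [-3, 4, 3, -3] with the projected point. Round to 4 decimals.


Step 1: Compute ||x|| (intermediates to 6 decimals).
||x|| = sqrt((-1.9269)^2 + 5.9522^2 + (-1.9563)^2 + 0.9749^2) = 6.627154
Step 2: Project.
Since ||x|| > R, scale = R/||x|| = 4/6.627154 = 0.603577, proj(x) = scale * x
proj(x) = [-1.163033, 3.592611, -1.180778, 0.588427]
Step 3: Dot product.
a^T * proj(x) = -3*(-1.163033) + 4*3.592611 + 3*(-1.180778) - 3*0.588427 = 12.5519


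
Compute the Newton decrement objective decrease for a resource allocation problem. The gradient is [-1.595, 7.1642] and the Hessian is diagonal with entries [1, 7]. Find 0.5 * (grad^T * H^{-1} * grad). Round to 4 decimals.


Step 1: H is diagonal, so H^(-1) * g = [-1.595, 1.0235].
Step 2: g^T H^(-1) g = sum_i g_i^2 / H_ii
  = (-1.595)^2/1 + (7.1642)^2/7
  = 2.544 + 7.3323 = 9.8763
Step 3: Objective decrease = 0.5 * g^T H^(-1) g = 4.9381


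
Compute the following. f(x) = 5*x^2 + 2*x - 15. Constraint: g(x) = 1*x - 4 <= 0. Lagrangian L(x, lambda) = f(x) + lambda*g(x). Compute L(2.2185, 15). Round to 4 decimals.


Step 1: Evaluate f(x).
f(2.2185) = 5*2.2185^2 + 2*2.2185 - 15 = 14.0457
Step 2: Evaluate g(x).
g(2.2185) = 1*2.2185 - 4 = -1.7815
Step 3: Compute Lagrangian.
L = 14.0457 + 15*-1.7815 = -12.6768


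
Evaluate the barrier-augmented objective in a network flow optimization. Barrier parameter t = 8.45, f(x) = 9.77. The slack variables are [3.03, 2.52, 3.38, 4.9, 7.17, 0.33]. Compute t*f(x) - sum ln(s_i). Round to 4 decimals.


Step 1: Compute log-barrier.
ln values: [1.1086, 0.9243, 1.2179, 1.5892, 1.9699, -1.1087]
phi = -(1.1086 + 0.9243 + 1.2179 + 1.5892 + 1.9699 - 1.1087) = -5.7012
Step 2: Compute augmented objective.
t*f(x) = 8.45*9.77 = 82.5565
Total = 82.5565 - 5.7012 = 76.8553


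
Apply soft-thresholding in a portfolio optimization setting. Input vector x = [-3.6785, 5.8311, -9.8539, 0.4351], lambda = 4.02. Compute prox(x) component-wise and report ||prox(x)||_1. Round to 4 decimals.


Soft-thresholding with lambda = 4.02:
prox(-3.6785) = sign(-3.6785)*max(|-3.6785| - 4.02, 0) = 0.0
prox(5.8311) = sign(5.8311)*max(|5.8311| - 4.02, 0) = 1.8111
prox(-9.8539) = sign(-9.8539)*max(|-9.8539| - 4.02, 0) = -5.8339
prox(0.4351) = sign(0.4351)*max(|0.4351| - 4.02, 0) = 0.0
prox(x) = [0.0, 1.8111, -5.8339, 0.0]
||prox(x)||_1 = 0.0 + 1.8111 + 5.8339 + 0.0 = 7.645


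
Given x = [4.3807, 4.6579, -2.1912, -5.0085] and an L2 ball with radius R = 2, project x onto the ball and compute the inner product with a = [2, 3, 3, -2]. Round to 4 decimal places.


Step 1: Compute ||x|| (intermediates to 6 decimals).
||x|| = sqrt(4.3807^2 + 4.6579^2 + (-2.1912)^2 + (-5.0085)^2) = 8.412669
Step 2: Project.
Since ||x|| > R, scale = R/||x|| = 2/8.412669 = 0.237737, proj(x) = scale * x
proj(x) = [1.041454, 1.107355, -0.520929, -1.190706]
Step 3: Dot product.
a^T * proj(x) = 2*1.041454 + 3*1.107355 + 3*(-0.520929) - 2*(-1.190706) = 6.2236


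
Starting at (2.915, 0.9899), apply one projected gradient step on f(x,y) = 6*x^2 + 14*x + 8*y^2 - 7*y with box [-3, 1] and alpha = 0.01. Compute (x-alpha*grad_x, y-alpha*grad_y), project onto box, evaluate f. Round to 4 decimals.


Step 1: Compute gradient at (2.915, 0.9899).
grad_x = 2*6*2.915 + 14 = 48.98
grad_y = 2*8*0.9899 - 7 = 8.8384
Step 2: Gradient step.
x_raw = 2.915 - 0.01*48.98 = 2.4252
y_raw = 0.9899 - 0.01*8.8384 = 0.9015
Step 3: Project onto [-3, 1].
x_proj = clip(2.4252) = 1.0
y_proj = clip(0.9015) = 0.9015
Step 4: Evaluate f.
f(1.0, 0.9015) = 20.1912


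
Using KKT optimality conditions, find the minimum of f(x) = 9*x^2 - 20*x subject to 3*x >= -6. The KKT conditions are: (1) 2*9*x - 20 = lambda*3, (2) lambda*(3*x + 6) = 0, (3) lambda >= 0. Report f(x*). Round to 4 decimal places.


Step 1: Try lambda = 0 (constraint inactive).
Stationarity: 2*9*x - 20 = 0
x* = 20/(2*9) = 10/9 = 1.1111 (rounded; the exact value 10/9 is used below)
Check constraint: 3*1.1111 = 3.3333 >= -6 -- satisfied.
Step 2: Compute optimal value.
f(x*) = 9*(10/9)^2 - 20*(10/9) = -11.1111


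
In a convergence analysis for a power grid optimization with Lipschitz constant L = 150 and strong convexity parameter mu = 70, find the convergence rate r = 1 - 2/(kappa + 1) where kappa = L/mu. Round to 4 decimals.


Step 1: Compute the condition number.
kappa = L/mu = 150/70 = 2.1429
Step 2: Compute the convergence rate.
r = 1 - 2/(kappa + 1) = 1 - 2*mu/(L + mu) = (L - mu)/(L + mu) = 80/220 = 0.3636


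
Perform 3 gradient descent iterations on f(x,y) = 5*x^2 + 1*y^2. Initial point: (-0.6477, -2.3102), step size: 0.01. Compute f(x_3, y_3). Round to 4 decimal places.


Gradient descent on f(x,y) = 5*x^2 + 1*y^2.
Starting point: (-0.6477, -2.3102), alpha = 0.01
Step 1: grad_x = 2*5*-0.6477 = -6.477, grad_y = 2*1*-2.3102 = -4.6204
  x_1 = -0.6477 - 0.01*-6.477 = -0.5829
  y_1 = -2.3102 - 0.01*-4.6204 = -2.264
Step 2: grad_x = 2*5*-0.5829 = -5.8293, grad_y = 2*1*-2.264 = -4.528
  x_2 = -0.5829 - 0.01*-5.8293 = -0.5246
  y_2 = -2.264 - 0.01*-4.528 = -2.2187
Step 3: grad_x = 2*5*-0.5246 = -5.2464, grad_y = 2*1*-2.2187 = -4.4374
  x_3 = -0.5246 - 0.01*-5.2464 = -0.4722
  y_3 = -2.2187 - 0.01*-4.4374 = -2.1743
f(-0.4722, -2.1743) = 5*(-0.4722)^2 + 1*(-2.1743)^2 = 5.8425


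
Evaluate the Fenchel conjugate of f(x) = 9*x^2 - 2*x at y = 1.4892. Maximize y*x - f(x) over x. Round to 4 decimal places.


f*(y) = sup_x {y*x - a*x^2 - b*x} = sup_x {(y-b)*x - a*x^2}
FOC: (y - b) - 2a*x = 0 => x* = (y - b)/(2a)
x* = (1.4892 + 2)/(2*9) = 0.1938
f*(1.4892) = (y-b)^2/(4a) = (1.4892 + 2)^2/(4*9)
= 12.1745/36 = 0.3382


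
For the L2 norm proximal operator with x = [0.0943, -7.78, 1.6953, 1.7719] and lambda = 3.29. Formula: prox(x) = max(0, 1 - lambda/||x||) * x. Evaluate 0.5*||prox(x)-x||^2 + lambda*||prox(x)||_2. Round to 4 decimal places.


Step 1: Compute ||x||.
||x|| = 8.1579
Step 2: Compute scaling factor.
scale = max(0, 1 - 3.29/8.1579) = 0.5967
Step 3: prox(x) = [0.0563, -4.6424, 1.0116, 1.0573]
||prox(x)|| = 4.8679
Step 4: Proximal objective.
0.5*||prox-x||^2 = 5.4121
lambda*||prox|| = 16.0154
Total = 21.4274


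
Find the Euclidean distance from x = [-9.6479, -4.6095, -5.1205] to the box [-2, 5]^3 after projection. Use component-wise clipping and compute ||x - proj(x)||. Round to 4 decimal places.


Project each component onto [-2, 5].
clip(-9.6479) = -2.0, clip(-4.6095) = -2.0, clip(-5.1205) = -2.0
Projection = [-2.0, -2.0, -2.0]
Squared diffs: [58.4904, 6.8095, 9.7375]
Distance = sqrt(75.0374) = 8.6624


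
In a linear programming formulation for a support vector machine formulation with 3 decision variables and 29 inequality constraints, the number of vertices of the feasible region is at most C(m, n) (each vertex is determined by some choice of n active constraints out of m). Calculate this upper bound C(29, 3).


Each vertex corresponds to some choice of n active constraints out of m, so the number of vertices is at most C(m, n) = m! / (n!(m-n)!).
m = 29, n = 3
Numerator: 29 * 28 * 27
Denominator: 3! = 6
C(29, 3) = 3654


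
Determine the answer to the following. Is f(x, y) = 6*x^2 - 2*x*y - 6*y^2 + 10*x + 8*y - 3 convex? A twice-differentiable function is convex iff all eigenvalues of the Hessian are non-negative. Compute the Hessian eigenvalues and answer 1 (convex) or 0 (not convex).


The Hessian of f(x,y) = 6*x^2 - 2*x*y - 6*y^2 + 10*x + 8*y - 3 is:
H = [[12, -2], [-2, -12]]
Trace = 12 - 12 = 0
Determinant = 12*-12 - (-2)^2 = -148
Discriminant = (0)^2 - 4*-148 = 592.0
Eigenvalues: lambda_1 = -12.1655, lambda_2 = 12.1655
The function is not convex.

0


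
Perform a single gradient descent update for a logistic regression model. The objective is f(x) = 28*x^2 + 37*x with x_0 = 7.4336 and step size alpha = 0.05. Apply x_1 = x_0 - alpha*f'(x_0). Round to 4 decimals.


We compute the gradient at x_0 and apply the update.
f'(x) = 56*x + 37
f'(7.4336) = 56*7.4336 + 37 = 453.2816
x_1 = 7.4336 - 0.05*453.2816 = -15.2305


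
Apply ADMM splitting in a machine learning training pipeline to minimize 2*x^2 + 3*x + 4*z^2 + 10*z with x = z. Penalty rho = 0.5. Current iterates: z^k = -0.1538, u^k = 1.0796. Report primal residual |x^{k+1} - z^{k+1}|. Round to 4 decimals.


ADMM iteration with rho = 0.5, z^k = -0.1538, u^k = 1.0796
Step 1: x-update.
Minimize 2*x^2 + 3*x + (0.5/2)*(x + 0.1538 + 1.0796)^2
FOC: (2*2 + 0.5)*x = -3 + 0.5*(-0.1538 - 1.0796)
x^{k+1} = -0.8037
Step 2: z-update.
Minimize 4*z^2 + 10*z + (0.5/2)*(-0.8037 - z + 1.0796)^2
FOC: (2*4 + 0.5)*z = -10 + 0.5*(-0.8037 + 1.0796)
z^{k+1} = -1.1602
Step 3: u-update.
u^{k+1} = 1.0796 - 0.8037 + 1.1602 = 1.4361
Step 4: Primal residual = |-0.8037 + 1.1602| = 0.3565


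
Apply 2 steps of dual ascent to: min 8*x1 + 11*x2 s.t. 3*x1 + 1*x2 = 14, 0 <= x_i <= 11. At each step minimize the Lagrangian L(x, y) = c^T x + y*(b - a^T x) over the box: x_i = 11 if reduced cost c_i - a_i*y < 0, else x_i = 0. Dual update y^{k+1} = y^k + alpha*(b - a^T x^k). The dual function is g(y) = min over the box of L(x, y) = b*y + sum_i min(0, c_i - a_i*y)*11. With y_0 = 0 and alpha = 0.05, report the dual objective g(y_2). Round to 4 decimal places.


Dual ascent for LP: min 8*x1 + 11*x2, 3*x1 + 1*x2 = 14, 0 <= x_i <= 11
Step 1: y^k = 0.0, reduced costs: (8.0, 11.0)
  x^k = (0.0, 0.0), subgradient = b - a^T x = 14.0
  y^{k+1} = 0.0 + 0.05*14.0 = 0.7
Step 2: y^k = 0.7, reduced costs: (5.9, 10.3)
  x^k = (0.0, 0.0), subgradient = b - a^T x = 14.0
  y^{k+1} = 0.7 + 0.05*14.0 = 1.4
Dual objective at y_2 = 1.4: reduced costs (3.8, 9.6), box minimizer x = (0.0, 0.0)
g(y_2) = b*y + (c1 - a1*y)*x1 + (c2 - a2*y)*x2 = 14*1.4 + 3.8*0.0 + 9.6*0.0 = 19.6 + 0.0 + 0.0 = 19.6


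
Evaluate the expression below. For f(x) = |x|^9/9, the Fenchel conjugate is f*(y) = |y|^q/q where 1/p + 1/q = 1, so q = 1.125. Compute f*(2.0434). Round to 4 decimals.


The conjugate exponent q satisfies 1/p + 1/q = 1.
p = 9, so q = 9/(9 - 1) = 1.125
|y|^q = 2.0434^1.125 = 2.2343
f*(2.0434) = 2.2343 / 1.125 = 1.9861


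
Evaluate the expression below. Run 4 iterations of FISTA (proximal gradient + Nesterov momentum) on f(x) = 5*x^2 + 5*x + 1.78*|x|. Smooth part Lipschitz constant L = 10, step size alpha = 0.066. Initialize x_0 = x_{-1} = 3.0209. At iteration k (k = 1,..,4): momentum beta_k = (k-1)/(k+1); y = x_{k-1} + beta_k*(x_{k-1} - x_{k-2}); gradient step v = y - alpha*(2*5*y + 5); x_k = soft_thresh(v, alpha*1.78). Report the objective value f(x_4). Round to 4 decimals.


FISTA on f(x) = 5*x^2 + 5*x + 1.78*|x|
L = 10, alpha = 0.066
Iteration 1: beta = 0.0, y = 3.0209 + 0.0*(3.0209 - 3.0209) = 3.0209
  grad(y) = 35.209, v = y - alpha*grad = 0.6971
  prox(v) = soft_thresh(0.6971, 0.1175) = 0.5796
Iteration 2: beta = 0.3333, y = 0.5796 + 0.3333*(0.5796 - 3.0209) = -0.2341
  grad(y) = 2.6587, v = y - alpha*grad = -0.4096
  prox(v) = soft_thresh(-0.4096, 0.1175) = -0.2921
Iteration 3: beta = 0.5, y = -0.2921 + 0.5*(-0.2921 - 0.5796) = -0.728
  grad(y) = -2.28, v = y - alpha*grad = -0.5775
  prox(v) = soft_thresh(-0.5775, 0.1175) = -0.46
Iteration 4: beta = 0.6, y = -0.46 + 0.6*(-0.46 + 0.2921) = -0.5608
  grad(y) = -0.6079, v = y - alpha*grad = -0.5207
  prox(v) = soft_thresh(-0.5207, 0.1175) = -0.4032
f(x_4) = 5*(-0.4032)^2 + 5*(-0.4032) + 1.78*|-0.4032| = -0.4855


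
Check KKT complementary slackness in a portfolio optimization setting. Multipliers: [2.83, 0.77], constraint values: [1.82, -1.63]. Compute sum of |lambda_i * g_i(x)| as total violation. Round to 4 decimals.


KKT complementary slackness check:
lambda_1 * g_1 = 2.83 * 1.82 = 5.1506
lambda_2 * g_2 = 0.77 * -1.63 = -1.2551
Total violation = 5.1506 + 1.2551 = 6.4057


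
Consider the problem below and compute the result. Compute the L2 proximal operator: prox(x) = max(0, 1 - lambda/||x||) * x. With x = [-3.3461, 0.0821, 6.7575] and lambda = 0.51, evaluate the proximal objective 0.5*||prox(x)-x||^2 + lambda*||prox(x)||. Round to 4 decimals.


Step 1: Compute ||x||.
||x|| = 7.541
Step 2: Compute scaling factor.
scale = max(0, 1 - 0.51/7.541) = 0.9324
Step 3: prox(x) = [-3.1198, 0.0765, 6.3005]
||prox(x)|| = 7.031
Step 4: Proximal objective.
0.5*||prox-x||^2 = 0.1301
lambda*||prox|| = 3.5858
Total = 3.7159


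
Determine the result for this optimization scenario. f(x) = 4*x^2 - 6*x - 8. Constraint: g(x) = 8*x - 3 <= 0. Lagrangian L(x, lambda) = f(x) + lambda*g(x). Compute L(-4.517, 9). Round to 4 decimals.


Step 1: Evaluate f(x).
f(-4.517) = 4*(-4.517)^2 - 6*(-4.517) - 8 = 100.7152
Step 2: Evaluate g(x).
g(-4.517) = 8*-4.517 - 3 = -39.136
Step 3: Compute Lagrangian.
L = 100.7152 + 9*-39.136 = -251.5088


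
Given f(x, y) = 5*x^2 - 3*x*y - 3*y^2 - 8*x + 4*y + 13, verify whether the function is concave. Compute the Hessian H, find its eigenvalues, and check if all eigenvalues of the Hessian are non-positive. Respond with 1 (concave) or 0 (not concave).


The Hessian of f(x,y) = 5*x^2 - 3*x*y - 3*y^2 - 8*x + 4*y + 13 is:
H = [[10, -3], [-3, -6]]
Trace = 10 - 6 = 4
Determinant = 10*-6 - (-3)^2 = -69
Discriminant = (4)^2 - 4*-69 = 292.0
Eigenvalues: lambda_1 = -6.544, lambda_2 = 10.544
The function is not concave.

0


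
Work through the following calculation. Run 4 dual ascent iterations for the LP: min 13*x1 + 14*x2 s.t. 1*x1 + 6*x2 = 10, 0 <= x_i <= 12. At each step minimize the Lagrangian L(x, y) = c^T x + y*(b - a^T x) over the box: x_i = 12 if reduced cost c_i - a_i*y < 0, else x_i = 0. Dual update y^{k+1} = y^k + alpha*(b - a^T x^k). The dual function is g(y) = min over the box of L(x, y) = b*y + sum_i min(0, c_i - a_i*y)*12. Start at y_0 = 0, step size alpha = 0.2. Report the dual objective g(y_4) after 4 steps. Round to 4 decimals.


Dual ascent for LP: min 13*x1 + 14*x2, 1*x1 + 6*x2 = 10, 0 <= x_i <= 12
Step 1: y^k = 0.0, reduced costs: (13.0, 14.0)
  x^k = (0.0, 0.0), subgradient = b - a^T x = 10.0
  y^{k+1} = 0.0 + 0.2*10.0 = 2.0
Step 2: y^k = 2.0, reduced costs: (11.0, 2.0)
  x^k = (0.0, 0.0), subgradient = b - a^T x = 10.0
  y^{k+1} = 2.0 + 0.2*10.0 = 4.0
Step 3: y^k = 4.0, reduced costs: (9.0, -10.0)
  x^k = (0.0, 12.0), subgradient = b - a^T x = -62.0
  y^{k+1} = 4.0 + 0.2*-62.0 = -8.4
Step 4: y^k = -8.4, reduced costs: (21.4, 64.4)
  x^k = (0.0, 0.0), subgradient = b - a^T x = 10.0
  y^{k+1} = -8.4 + 0.2*10.0 = -6.4
Dual objective at y_4 = -6.4: reduced costs (19.4, 52.4), box minimizer x = (0.0, 0.0)
g(y_4) = b*y + (c1 - a1*y)*x1 + (c2 - a2*y)*x2 = 10*(-6.4) + 19.4*0.0 + 52.4*0.0 = -64.0 + 0.0 + 0.0 = -64.0


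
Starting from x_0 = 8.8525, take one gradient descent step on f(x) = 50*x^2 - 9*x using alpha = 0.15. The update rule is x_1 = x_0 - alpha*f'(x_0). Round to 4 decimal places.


We compute the gradient at x_0 and apply the update.
f'(x) = 100*x - 9
f'(8.8525) = 100*8.8525 - 9 = 876.25
x_1 = 8.8525 - 0.15*876.25 = -122.585


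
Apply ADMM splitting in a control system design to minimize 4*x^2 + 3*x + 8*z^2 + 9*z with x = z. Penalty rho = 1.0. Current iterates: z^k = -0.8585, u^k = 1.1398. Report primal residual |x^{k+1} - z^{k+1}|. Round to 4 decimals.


ADMM iteration with rho = 1.0, z^k = -0.8585, u^k = 1.1398
Step 1: x-update.
Minimize 4*x^2 + 3*x + (1.0/2)*(x + 0.8585 + 1.1398)^2
FOC: (2*4 + 1.0)*x = -3 + 1.0*(-0.8585 - 1.1398)
x^{k+1} = -0.5554
Step 2: z-update.
Minimize 8*z^2 + 9*z + (1.0/2)*(-0.5554 - z + 1.1398)^2
FOC: (2*8 + 1.0)*z = -9 + 1.0*(-0.5554 + 1.1398)
z^{k+1} = -0.495
Step 3: u-update.
u^{k+1} = 1.1398 - 0.5554 + 0.495 = 1.0795
Step 4: Primal residual = |-0.5554 + 0.495| = 0.0603
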